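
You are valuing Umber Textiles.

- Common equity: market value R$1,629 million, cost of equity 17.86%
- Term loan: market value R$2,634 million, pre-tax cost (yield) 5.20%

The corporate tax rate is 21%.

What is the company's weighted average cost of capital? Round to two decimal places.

Total capital V = 1629 + 2634 = 4263.
Equity: weight = 1629/4263 = 0.3821; cost = 17.86%.
Term loan: weight = 2634/4263 = 0.6179; after-tax cost = 5.2% × (1 − 21%) = 4.1080%.
WACC = 0.3821 × 17.8600% + 0.6179 × 4.1080% = 9.3630%.

9.36%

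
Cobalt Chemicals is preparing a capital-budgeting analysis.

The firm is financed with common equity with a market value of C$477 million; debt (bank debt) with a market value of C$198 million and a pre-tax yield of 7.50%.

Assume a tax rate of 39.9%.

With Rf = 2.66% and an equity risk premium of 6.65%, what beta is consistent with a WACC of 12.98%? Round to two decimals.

2.08

Total capital V = 477 + 198 = 675.
Equity weight = 477/675 = 0.7067.
Bank debt weight = 198/675 = 0.2933.
Debt contribution = 0.2933 × 7.5% × (1 − 39.9%) = 1.3222%.
Required equity contribution = 12.98% − 1.3222% = 11.6578%  ⇒  Re = 16.4969%.
CAPM: 16.4969% = 2.66% + β × 6.65%  ⇒  β = 2.0807.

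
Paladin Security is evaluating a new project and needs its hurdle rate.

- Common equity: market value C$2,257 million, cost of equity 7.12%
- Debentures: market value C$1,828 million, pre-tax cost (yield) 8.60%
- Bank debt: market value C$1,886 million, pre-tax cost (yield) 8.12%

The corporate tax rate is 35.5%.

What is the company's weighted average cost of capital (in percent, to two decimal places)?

Total capital V = 2257 + 1828 + 1886 = 5971.
Equity: weight = 2257/5971 = 0.3780; cost = 7.12%.
Debentures: weight = 1828/5971 = 0.3061; after-tax cost = 8.6% × (1 − 35.5%) = 5.5470%.
Bank debt: weight = 1886/5971 = 0.3159; after-tax cost = 8.12% × (1 − 35.5%) = 5.2374%.
WACC = 0.3780 × 7.1200% + 0.3061 × 5.5470% + 0.3159 × 5.2374% = 6.0438%.

6.04%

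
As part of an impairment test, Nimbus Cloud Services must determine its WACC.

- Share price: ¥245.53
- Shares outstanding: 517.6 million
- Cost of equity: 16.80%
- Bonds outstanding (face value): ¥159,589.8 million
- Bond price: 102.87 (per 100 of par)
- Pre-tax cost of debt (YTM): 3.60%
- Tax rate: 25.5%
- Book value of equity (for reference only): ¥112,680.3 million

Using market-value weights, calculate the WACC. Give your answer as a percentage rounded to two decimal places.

Market value of equity E = 245.53 × 517.6m = 127086.328m. Market value of debt D = 159589.8m × 102.87/100 = 164170.02726m.
Total capital V = 127086.328 + 164170.02726 = 291256.35526.
Equity: weight = 127086.328/291256.35526 = 0.4363; cost = 16.8%.
Bonds outstanding: weight = 164170.02726/291256.35526 = 0.5637; after-tax cost = 3.6% × (1 − 25.5%) = 2.6820%.
WACC = 0.4363 × 16.8000% + 0.5637 × 2.6820% = 8.8422%.

8.84%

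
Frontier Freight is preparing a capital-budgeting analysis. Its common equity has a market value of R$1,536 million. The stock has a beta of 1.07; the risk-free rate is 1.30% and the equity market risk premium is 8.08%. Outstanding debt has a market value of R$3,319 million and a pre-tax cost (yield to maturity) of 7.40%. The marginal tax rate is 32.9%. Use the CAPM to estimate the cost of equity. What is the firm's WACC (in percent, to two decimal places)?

6.54%

Cost of equity via CAPM: Re = 1.3% + 1.07 × 8.08% = 9.9456%.
Total capital V = 1536 + 3319 = 4855.
Equity: weight = 1536/4855 = 0.3164; cost = 9.9456%.
Debt: weight = 3319/4855 = 0.6836; after-tax cost = 7.4% × (1 − 32.9%) = 4.9654%.
WACC = 0.3164 × 9.9456% + 0.6836 × 4.9654% = 6.5410%.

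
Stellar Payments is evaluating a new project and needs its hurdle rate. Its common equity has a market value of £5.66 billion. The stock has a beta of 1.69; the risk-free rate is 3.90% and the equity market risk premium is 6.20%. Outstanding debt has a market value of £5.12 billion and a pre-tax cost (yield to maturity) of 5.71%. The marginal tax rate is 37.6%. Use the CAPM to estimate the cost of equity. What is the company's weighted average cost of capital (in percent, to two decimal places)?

9.24%

Cost of equity via CAPM: Re = 3.9% + 1.69 × 6.2% = 14.3780%.
Total capital V = 5.66 + 5.12 = 10.78.
Equity: weight = 5.66/10.78 = 0.5250; cost = 14.378%.
Debt: weight = 5.12/10.78 = 0.4750; after-tax cost = 5.71% × (1 − 37.6%) = 3.5630%.
WACC = 0.5250 × 14.3780% + 0.4750 × 3.5630% = 9.2414%.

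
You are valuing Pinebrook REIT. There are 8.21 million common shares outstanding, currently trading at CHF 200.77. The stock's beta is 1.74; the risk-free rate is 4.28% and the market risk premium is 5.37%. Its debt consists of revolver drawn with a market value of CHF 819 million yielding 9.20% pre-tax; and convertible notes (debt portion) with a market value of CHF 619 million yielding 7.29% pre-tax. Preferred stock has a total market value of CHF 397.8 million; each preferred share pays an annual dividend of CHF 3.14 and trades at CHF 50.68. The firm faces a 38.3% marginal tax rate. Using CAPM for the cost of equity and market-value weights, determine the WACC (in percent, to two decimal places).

9.29%

Cost of equity via CAPM: Re = 4.28% + 1.74 × 5.37% = 13.6238%.
Cost of preferred: Rp = 3.14 / 50.68 = 6.1957%.
Market value of equity E = 200.77 × 8.21m = 1648.3217m.
Total capital V = 1648.3217 + 397.8 + 819 + 619 = 3484.1217.
Equity: weight = 1648.3217/3484.1217 = 0.4731; cost = 13.6238%.
Preferred: weight = 397.8/3484.1217 = 0.1142; cost = 6.1957%.
Revolver drawn: weight = 819/3484.1217 = 0.2351; after-tax cost = 9.2% × (1 − 38.3%) = 5.6764%.
Convertible notes (debt portion): weight = 619/3484.1217 = 0.1777; after-tax cost = 7.29% × (1 − 38.3%) = 4.4979%.
WACC = 0.4731 × 13.6238% + 0.1142 × 6.1957% + 0.2351 × 5.6764% + 0.1777 × 4.4979% = 9.2862%.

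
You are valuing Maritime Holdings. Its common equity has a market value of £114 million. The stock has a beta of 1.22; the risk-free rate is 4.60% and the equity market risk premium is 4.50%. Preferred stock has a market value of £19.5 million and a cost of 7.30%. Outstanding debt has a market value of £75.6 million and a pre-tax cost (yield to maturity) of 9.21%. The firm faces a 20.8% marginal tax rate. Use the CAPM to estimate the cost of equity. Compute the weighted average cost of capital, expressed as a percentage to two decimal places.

8.82%

Cost of equity via CAPM: Re = 4.6% + 1.22 × 4.5% = 10.0900%.
Total capital V = 114 + 19.5 + 75.6 = 209.1.
Equity: weight = 114/209.1 = 0.5452; cost = 10.09%.
Preferred: weight = 19.5/209.1 = 0.0933; cost = 7.3%.
Debt: weight = 75.6/209.1 = 0.3615; after-tax cost = 9.21% × (1 − 20.8%) = 7.2943%.
WACC = 0.5452 × 10.0900% + 0.0933 × 7.3000% + 0.3615 × 7.2943% = 8.8190%.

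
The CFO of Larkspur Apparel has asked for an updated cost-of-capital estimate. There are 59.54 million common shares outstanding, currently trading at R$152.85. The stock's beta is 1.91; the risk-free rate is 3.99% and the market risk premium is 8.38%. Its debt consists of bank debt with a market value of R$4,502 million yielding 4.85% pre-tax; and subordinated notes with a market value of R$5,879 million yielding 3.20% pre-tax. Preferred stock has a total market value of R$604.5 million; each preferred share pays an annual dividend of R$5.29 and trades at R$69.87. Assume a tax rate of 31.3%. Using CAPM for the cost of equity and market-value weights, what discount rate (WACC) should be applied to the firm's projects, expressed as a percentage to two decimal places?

10.68%

Cost of equity via CAPM: Re = 3.99% + 1.91 × 8.38% = 19.9958%.
Cost of preferred: Rp = 5.29 / 69.87 = 7.5712%.
Market value of equity E = 152.85 × 59.54m = 9100.689m.
Total capital V = 9100.689 + 604.5 + 4502 + 5879 = 20086.189.
Equity: weight = 9100.689/20086.189 = 0.4531; cost = 19.9958%.
Preferred: weight = 604.5/20086.189 = 0.0301; cost = 7.5712%.
Bank debt: weight = 4502/20086.189 = 0.2241; after-tax cost = 4.85% × (1 − 31.3%) = 3.3319%.
Subordinated notes: weight = 5879/20086.189 = 0.2927; after-tax cost = 3.2% × (1 − 31.3%) = 2.1984%.
WACC = 0.4531 × 19.9958% + 0.0301 × 7.5712% + 0.2241 × 3.3319% + 0.2927 × 2.1984% = 10.6778%.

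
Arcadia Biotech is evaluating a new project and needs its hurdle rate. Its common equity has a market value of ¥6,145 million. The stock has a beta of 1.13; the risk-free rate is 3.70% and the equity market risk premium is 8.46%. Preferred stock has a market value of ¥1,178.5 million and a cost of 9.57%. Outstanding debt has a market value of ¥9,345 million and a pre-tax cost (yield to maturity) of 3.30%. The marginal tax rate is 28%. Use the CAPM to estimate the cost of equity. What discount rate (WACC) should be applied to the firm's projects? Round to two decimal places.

Cost of equity via CAPM: Re = 3.7% + 1.13 × 8.46% = 13.2598%.
Total capital V = 6145 + 1178.5 + 9345 = 16668.5.
Equity: weight = 6145/16668.5 = 0.3687; cost = 13.2598%.
Preferred: weight = 1178.5/16668.5 = 0.0707; cost = 9.57%.
Debt: weight = 9345/16668.5 = 0.5606; after-tax cost = 3.3% × (1 − 28%) = 2.3760%.
WACC = 0.3687 × 13.2598% + 0.0707 × 9.5700% + 0.5606 × 2.3760% = 6.8970%.

6.90%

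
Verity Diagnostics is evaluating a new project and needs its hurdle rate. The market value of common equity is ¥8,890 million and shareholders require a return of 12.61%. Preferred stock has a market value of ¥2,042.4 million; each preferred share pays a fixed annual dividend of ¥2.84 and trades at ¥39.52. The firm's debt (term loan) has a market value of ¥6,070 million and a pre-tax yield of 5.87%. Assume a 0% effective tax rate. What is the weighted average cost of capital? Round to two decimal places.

Cost of preferred: Rp = 2.84 / 39.52 = 7.1862%.
Total capital V = 8890 + 2042.4 + 6070 = 17002.4.
Equity: weight = 8890/17002.4 = 0.5229; cost = 12.61%.
Preferred: weight = 2042.4/17002.4 = 0.1201; cost = 7.1862%.
Term loan: weight = 6070/17002.4 = 0.3570; after-tax cost = 5.87% × (1 − 0%) = 5.8700%.
WACC = 0.5229 × 12.6100% + 0.1201 × 7.1862% + 0.3570 × 5.8700% = 9.5522%.

9.55%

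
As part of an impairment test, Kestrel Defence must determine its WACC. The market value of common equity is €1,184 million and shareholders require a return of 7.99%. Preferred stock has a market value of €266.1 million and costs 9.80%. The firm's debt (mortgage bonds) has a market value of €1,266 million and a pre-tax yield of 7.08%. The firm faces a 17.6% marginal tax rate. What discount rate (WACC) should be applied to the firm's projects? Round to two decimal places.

7.16%

Total capital V = 1184 + 266.1 + 1266 = 2716.1.
Equity: weight = 1184/2716.1 = 0.4359; cost = 7.99%.
Preferred: weight = 266.1/2716.1 = 0.0980; cost = 9.8%.
Mortgage bonds: weight = 1266/2716.1 = 0.4661; after-tax cost = 7.08% × (1 − 17.6%) = 5.8339%.
WACC = 0.4359 × 7.9900% + 0.0980 × 9.8000% + 0.4661 × 5.8339% = 7.1624%.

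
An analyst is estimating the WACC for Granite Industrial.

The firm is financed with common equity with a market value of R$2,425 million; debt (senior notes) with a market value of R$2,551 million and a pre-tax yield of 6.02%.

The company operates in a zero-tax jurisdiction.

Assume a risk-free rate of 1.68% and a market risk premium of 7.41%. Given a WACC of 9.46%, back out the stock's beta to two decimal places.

1.54

Total capital V = 2425 + 2551 = 4976.
Equity weight = 2425/4976 = 0.4873.
Senior notes weight = 2551/4976 = 0.5127.
Debt contribution = 0.5127 × 6.02% × (1 − 0%) = 3.0862%.
Required equity contribution = 9.46% − 3.0862% = 6.3738%  ⇒  Re = 13.0787%.
CAPM: 13.0787% = 1.68% + β × 7.41%  ⇒  β = 1.5383.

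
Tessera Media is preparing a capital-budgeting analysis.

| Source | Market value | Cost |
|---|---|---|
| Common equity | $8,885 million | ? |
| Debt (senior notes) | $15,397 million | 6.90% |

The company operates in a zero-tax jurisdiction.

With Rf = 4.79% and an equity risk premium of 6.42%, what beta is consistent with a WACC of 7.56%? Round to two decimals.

0.61

Total capital V = 8885 + 15397 = 24282.
Equity weight = 8885/24282 = 0.3659.
Senior notes weight = 15397/24282 = 0.6341.
Debt contribution = 0.6341 × 6.9% × (1 − 0%) = 4.3752%.
Required equity contribution = 7.56% − 4.3752% = 3.1848%  ⇒  Re = 8.7037%.
CAPM: 8.7037% = 4.79% + β × 6.42%  ⇒  β = 0.6096.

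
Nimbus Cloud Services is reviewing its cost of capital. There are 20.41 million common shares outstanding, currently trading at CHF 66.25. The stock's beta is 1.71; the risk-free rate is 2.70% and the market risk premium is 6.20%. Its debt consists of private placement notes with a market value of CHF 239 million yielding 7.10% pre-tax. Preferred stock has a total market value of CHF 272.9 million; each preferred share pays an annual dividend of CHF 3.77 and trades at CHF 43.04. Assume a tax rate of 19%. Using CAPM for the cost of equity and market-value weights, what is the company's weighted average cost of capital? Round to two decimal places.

11.67%

Cost of equity via CAPM: Re = 2.7% + 1.71 × 6.2% = 13.3020%.
Cost of preferred: Rp = 3.77 / 43.04 = 8.7593%.
Market value of equity E = 66.25 × 20.41m = 1352.1625m.
Total capital V = 1352.1625 + 272.9 + 239 = 1864.0625.
Equity: weight = 1352.1625/1864.0625 = 0.7254; cost = 13.302%.
Preferred: weight = 272.9/1864.0625 = 0.1464; cost = 8.7593%.
Private placement notes: weight = 239/1864.0625 = 0.1282; after-tax cost = 7.1% × (1 − 19%) = 5.7510%.
WACC = 0.7254 × 13.3020% + 0.1464 × 8.7593% + 0.1282 × 5.7510% = 11.6688%.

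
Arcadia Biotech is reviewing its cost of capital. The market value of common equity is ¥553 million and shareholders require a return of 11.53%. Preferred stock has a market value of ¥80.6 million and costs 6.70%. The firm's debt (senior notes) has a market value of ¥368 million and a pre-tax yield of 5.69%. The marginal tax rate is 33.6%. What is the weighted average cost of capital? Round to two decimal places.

8.29%

Total capital V = 553 + 80.6 + 368 = 1001.6.
Equity: weight = 553/1001.6 = 0.5521; cost = 11.53%.
Preferred: weight = 80.6/1001.6 = 0.0805; cost = 6.7%.
Senior notes: weight = 368/1001.6 = 0.3674; after-tax cost = 5.69% × (1 − 33.6%) = 3.7782%.
WACC = 0.5521 × 11.5300% + 0.0805 × 6.7000% + 0.3674 × 3.7782% = 8.2932%.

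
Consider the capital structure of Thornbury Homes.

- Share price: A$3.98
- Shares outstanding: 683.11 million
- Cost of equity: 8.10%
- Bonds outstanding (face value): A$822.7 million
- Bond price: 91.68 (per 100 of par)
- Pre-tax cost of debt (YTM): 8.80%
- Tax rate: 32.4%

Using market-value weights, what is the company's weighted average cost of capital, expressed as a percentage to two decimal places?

7.63%

Market value of equity E = 3.98 × 683.11m = 2718.7778m. Market value of debt D = 822.7m × 91.68/100 = 754.25136m.
Total capital V = 2718.7778 + 754.25136 = 3473.02916.
Equity: weight = 2718.7778/3473.02916 = 0.7828; cost = 8.1%.
Bonds outstanding: weight = 754.25136/3473.02916 = 0.2172; after-tax cost = 8.8% × (1 − 32.4%) = 5.9488%.
WACC = 0.7828 × 8.1000% + 0.2172 × 5.9488% = 7.6328%.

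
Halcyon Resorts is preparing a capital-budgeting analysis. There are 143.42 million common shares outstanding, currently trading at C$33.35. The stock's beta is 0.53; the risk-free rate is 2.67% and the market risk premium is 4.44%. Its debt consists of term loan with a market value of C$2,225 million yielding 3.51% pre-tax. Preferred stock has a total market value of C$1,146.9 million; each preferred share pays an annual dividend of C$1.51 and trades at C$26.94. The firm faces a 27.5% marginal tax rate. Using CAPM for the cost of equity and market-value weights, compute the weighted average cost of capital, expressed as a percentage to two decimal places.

Cost of equity via CAPM: Re = 2.67% + 0.53 × 4.44% = 5.0232%.
Cost of preferred: Rp = 1.51 / 26.94 = 5.6050%.
Market value of equity E = 33.35 × 143.42m = 4783.057m.
Total capital V = 4783.057 + 1146.9 + 2225 = 8154.957.
Equity: weight = 4783.057/8154.957 = 0.5865; cost = 5.0232%.
Preferred: weight = 1146.9/8154.957 = 0.1406; cost = 5.605%.
Term loan: weight = 2225/8154.957 = 0.2728; after-tax cost = 3.51% × (1 − 27.5%) = 2.5447%.
WACC = 0.5865 × 5.0232% + 0.1406 × 5.6050% + 0.2728 × 2.5447% = 4.4288%.

4.43%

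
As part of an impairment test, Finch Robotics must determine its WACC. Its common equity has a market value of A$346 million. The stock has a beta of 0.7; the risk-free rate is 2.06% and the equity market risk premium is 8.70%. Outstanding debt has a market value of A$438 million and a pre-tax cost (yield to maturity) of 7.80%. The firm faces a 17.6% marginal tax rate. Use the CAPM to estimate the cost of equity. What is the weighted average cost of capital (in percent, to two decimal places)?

Cost of equity via CAPM: Re = 2.06% + 0.7 × 8.7% = 8.1500%.
Total capital V = 346 + 438 = 784.
Equity: weight = 346/784 = 0.4413; cost = 8.15%.
Debt: weight = 438/784 = 0.5587; after-tax cost = 7.8% × (1 − 17.6%) = 6.4272%.
WACC = 0.4413 × 8.1500% + 0.5587 × 6.4272% = 7.1875%.

7.19%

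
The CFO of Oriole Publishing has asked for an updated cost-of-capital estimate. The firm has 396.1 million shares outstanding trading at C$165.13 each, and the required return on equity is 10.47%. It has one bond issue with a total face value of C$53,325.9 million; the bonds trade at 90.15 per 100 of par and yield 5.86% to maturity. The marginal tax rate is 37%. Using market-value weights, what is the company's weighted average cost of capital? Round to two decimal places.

7.60%

Market value of equity E = 165.13 × 396.1m = 65407.993m. Market value of debt D = 53325.9m × 90.15/100 = 48073.29885m.
Total capital V = 65407.993 + 48073.29885 = 113481.29185.
Equity: weight = 65407.993/113481.29185 = 0.5764; cost = 10.47%.
Bonds outstanding: weight = 48073.29885/113481.29185 = 0.4236; after-tax cost = 5.86% × (1 − 37%) = 3.6918%.
WACC = 0.5764 × 10.4700% + 0.4236 × 3.6918% = 7.5986%.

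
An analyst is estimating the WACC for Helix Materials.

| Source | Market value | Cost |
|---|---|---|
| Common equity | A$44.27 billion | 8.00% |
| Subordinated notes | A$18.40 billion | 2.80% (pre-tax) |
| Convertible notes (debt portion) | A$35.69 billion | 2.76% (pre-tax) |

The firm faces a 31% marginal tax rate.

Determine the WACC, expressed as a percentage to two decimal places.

Total capital V = 44.27 + 18.4 + 35.69 = 98.36.
Equity: weight = 44.27/98.36 = 0.4501; cost = 8%.
Subordinated notes: weight = 18.4/98.36 = 0.1871; after-tax cost = 2.8% × (1 − 31%) = 1.9320%.
Convertible notes (debt portion): weight = 35.69/98.36 = 0.3629; after-tax cost = 2.76% × (1 − 31%) = 1.9044%.
WACC = 0.4501 × 8.0000% + 0.1871 × 1.9320% + 0.3629 × 1.9044% = 4.6531%.

4.65%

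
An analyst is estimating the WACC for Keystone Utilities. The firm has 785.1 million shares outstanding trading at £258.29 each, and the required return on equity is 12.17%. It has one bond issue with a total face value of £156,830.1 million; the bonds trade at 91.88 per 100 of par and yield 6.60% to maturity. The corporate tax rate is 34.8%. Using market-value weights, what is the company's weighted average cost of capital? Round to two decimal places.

Market value of equity E = 258.29 × 785.1m = 202783.479m. Market value of debt D = 156830.1m × 91.88/100 = 144095.49588m.
Total capital V = 202783.479 + 144095.49588 = 346878.97488.
Equity: weight = 202783.479/346878.97488 = 0.5846; cost = 12.17%.
Bonds outstanding: weight = 144095.49588/346878.97488 = 0.4154; after-tax cost = 6.6% × (1 − 34.8%) = 4.3032%.
WACC = 0.5846 × 12.1700% + 0.4154 × 4.3032% = 8.9021%.

8.90%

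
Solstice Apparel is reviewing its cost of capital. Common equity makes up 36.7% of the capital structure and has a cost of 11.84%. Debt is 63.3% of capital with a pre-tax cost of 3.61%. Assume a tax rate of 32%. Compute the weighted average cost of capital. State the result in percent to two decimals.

5.90%

After-tax cost of debt = 3.61% × (1 − 32%) = 2.4548%.
WACC = 0.367 × 11.8400% + 0.633 × 2.4548% = 5.8992%.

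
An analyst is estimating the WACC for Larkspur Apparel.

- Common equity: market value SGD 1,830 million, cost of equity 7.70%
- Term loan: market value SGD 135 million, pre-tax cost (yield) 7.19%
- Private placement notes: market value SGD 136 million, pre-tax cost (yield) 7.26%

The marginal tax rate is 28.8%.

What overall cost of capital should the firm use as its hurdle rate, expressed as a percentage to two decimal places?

7.37%

Total capital V = 1830 + 135 + 136 = 2101.
Equity: weight = 1830/2101 = 0.8710; cost = 7.7%.
Term loan: weight = 135/2101 = 0.0643; after-tax cost = 7.19% × (1 − 28.8%) = 5.1193%.
Private placement notes: weight = 136/2101 = 0.0647; after-tax cost = 7.26% × (1 − 28.8%) = 5.1691%.
WACC = 0.8710 × 7.7000% + 0.0643 × 5.1193% + 0.0647 × 5.1691% = 7.3703%.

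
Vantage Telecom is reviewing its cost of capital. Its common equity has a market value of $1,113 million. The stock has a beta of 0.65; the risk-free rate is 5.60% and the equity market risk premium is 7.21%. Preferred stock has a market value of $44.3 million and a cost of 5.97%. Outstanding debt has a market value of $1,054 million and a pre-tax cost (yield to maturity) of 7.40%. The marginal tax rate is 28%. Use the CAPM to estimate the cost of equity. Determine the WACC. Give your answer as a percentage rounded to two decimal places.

Cost of equity via CAPM: Re = 5.6% + 0.65 × 7.21% = 10.2865%.
Total capital V = 1113 + 44.3 + 1054 = 2211.3.
Equity: weight = 1113/2211.3 = 0.5033; cost = 10.2865%.
Preferred: weight = 44.3/2211.3 = 0.0200; cost = 5.97%.
Debt: weight = 1054/2211.3 = 0.4766; after-tax cost = 7.4% × (1 − 28%) = 5.3280%.
WACC = 0.5033 × 10.2865% + 0.0200 × 5.9700% + 0.4766 × 5.3280% = 7.8366%.

7.84%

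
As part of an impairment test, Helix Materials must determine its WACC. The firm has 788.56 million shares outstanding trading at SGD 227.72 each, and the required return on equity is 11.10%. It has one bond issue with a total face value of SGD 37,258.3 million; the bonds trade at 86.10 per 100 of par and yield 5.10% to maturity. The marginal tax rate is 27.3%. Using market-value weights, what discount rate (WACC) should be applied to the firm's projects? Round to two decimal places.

Market value of equity E = 227.72 × 788.56m = 179570.8832m. Market value of debt D = 37258.3m × 86.1/100 = 32079.3963m.
Total capital V = 179570.8832 + 32079.3963 = 211650.2795.
Equity: weight = 179570.8832/211650.2795 = 0.8484; cost = 11.1%.
Bonds outstanding: weight = 32079.3963/211650.2795 = 0.1516; after-tax cost = 5.1% × (1 − 27.3%) = 3.7077%.
WACC = 0.8484 × 11.1000% + 0.1516 × 3.7077% = 9.9796%.

9.98%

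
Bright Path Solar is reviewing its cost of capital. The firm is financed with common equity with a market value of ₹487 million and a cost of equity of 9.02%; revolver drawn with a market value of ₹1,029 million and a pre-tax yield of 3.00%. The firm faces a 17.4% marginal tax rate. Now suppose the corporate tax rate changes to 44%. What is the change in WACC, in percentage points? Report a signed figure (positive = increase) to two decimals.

Current WACC:
Total capital V = 487 + 1029 = 1516.
Equity: weight = 487/1516 = 0.3212; cost = 9.02%.
Revolver drawn: weight = 1029/1516 = 0.6788; after-tax cost = 3% × (1 − 17.4%) = 2.4780%.
WACC = 0.3212 × 9.0200% + 0.6788 × 2.4780% = 4.5796%.
After the change:
Total capital V = 487 + 1029 = 1516.
Equity: weight = 487/1516 = 0.3212; cost = 9.02%.
Revolver drawn: weight = 1029/1516 = 0.6788; after-tax cost = 3% × (1 − 44%) = 1.6800%.
WACC = 0.3212 × 9.0200% + 0.6788 × 1.6800% = 4.0379%.
Change in WACC = 4.0379% − 4.5796% = -0.5417 pp.

-0.54 pp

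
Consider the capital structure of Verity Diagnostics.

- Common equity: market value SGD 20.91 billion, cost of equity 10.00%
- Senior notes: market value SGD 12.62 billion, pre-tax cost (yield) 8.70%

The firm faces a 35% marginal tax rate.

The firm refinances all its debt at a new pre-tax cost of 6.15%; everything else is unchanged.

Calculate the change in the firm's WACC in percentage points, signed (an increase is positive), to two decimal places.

-0.62 pp

Current WACC:
Total capital V = 20.91 + 12.62 = 33.53.
Equity: weight = 20.91/33.53 = 0.6236; cost = 10%.
Senior notes: weight = 12.62/33.53 = 0.3764; after-tax cost = 8.7% × (1 − 35%) = 5.6550%.
WACC = 0.6236 × 10.0000% + 0.3764 × 5.6550% = 8.3646%.
After the change:
Total capital V = 20.91 + 12.62 = 33.53.
Equity: weight = 20.91/33.53 = 0.6236; cost = 10%.
Senior notes: weight = 12.62/33.53 = 0.3764; after-tax cost = 6.15% × (1 − 35%) = 3.9975%.
WACC = 0.6236 × 10.0000% + 0.3764 × 3.9975% = 7.7408%.
Change in WACC = 7.7408% − 8.3646% = -0.6238 pp.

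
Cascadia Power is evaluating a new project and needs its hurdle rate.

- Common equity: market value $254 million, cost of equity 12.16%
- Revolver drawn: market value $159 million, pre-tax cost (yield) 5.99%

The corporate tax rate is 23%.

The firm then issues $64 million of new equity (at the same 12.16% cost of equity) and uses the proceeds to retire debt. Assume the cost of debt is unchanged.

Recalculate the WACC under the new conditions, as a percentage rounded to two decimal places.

10.42%

After the change:
Total capital V = 318 + 95 = 413.
Equity: weight = 318/413 = 0.7700; cost = 12.16%.
Revolver drawn: weight = 95/413 = 0.2300; after-tax cost = 5.99% × (1 − 23%) = 4.6123%.
WACC = 0.7700 × 12.1600% + 0.2300 × 4.6123% = 10.4238%.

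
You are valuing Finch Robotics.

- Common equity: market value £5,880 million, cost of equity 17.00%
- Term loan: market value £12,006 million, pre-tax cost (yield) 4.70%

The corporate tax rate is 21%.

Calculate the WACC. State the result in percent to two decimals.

8.08%

Total capital V = 5880 + 12006 = 17886.
Equity: weight = 5880/17886 = 0.3287; cost = 17%.
Term loan: weight = 12006/17886 = 0.6713; after-tax cost = 4.7% × (1 − 21%) = 3.7130%.
WACC = 0.3287 × 17.0000% + 0.6713 × 3.7130% = 8.0811%.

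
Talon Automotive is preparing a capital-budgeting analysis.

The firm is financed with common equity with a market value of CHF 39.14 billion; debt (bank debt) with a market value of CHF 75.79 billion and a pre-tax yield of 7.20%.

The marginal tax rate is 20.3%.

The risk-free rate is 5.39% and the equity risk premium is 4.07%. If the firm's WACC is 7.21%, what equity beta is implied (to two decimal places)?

Total capital V = 39.14 + 75.79 = 114.93.
Equity weight = 39.14/114.93 = 0.3406.
Bank debt weight = 75.79/114.93 = 0.6594.
Debt contribution = 0.6594 × 7.2% × (1 − 20.3%) = 3.7842%.
Required equity contribution = 7.21% − 3.7842% = 3.4258%  ⇒  Re = 10.0596%.
CAPM: 10.0596% = 5.39% + β × 4.07%  ⇒  β = 1.1473.

1.15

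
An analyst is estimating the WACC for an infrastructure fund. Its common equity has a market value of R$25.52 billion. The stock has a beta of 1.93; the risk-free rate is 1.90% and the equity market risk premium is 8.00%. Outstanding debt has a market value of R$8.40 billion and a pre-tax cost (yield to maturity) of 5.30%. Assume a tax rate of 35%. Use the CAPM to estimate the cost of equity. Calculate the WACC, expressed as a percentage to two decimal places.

13.90%

Cost of equity via CAPM: Re = 1.9% + 1.93 × 8.0% = 17.3400%.
Total capital V = 25.52 + 8.4 = 33.92.
Equity: weight = 25.52/33.92 = 0.7524; cost = 17.34%.
Debt: weight = 8.4/33.92 = 0.2476; after-tax cost = 5.3% × (1 − 35%) = 3.4450%.
WACC = 0.7524 × 17.3400% + 0.2476 × 3.4450% = 13.8990%.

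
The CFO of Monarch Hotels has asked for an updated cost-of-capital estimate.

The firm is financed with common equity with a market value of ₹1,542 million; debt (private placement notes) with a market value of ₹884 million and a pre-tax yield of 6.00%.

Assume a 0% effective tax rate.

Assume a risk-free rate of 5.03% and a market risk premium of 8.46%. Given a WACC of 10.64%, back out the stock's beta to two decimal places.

Total capital V = 1542 + 884 = 2426.
Equity weight = 1542/2426 = 0.6356.
Private placement notes weight = 884/2426 = 0.3644.
Debt contribution = 0.3644 × 6% × (1 − 0%) = 2.1863%.
Required equity contribution = 10.64% − 2.1863% = 8.4537%  ⇒  Re = 13.3000%.
CAPM: 13.3000% = 5.03% + β × 8.46%  ⇒  β = 0.9775.

0.98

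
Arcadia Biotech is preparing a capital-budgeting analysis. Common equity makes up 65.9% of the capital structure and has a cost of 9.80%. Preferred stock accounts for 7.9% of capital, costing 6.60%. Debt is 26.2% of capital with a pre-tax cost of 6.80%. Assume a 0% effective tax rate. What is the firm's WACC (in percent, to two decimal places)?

8.76%

After-tax cost of debt = 6.8% × (1 − 0%) = 6.8000%.
WACC = 0.659 × 9.8000% + 0.079 × 6.6000% + 0.262 × 6.8000% = 8.7612%.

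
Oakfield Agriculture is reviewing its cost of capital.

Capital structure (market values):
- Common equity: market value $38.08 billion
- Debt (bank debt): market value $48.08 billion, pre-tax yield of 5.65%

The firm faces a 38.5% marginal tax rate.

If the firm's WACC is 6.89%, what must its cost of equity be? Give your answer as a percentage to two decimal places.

11.20%

Total capital V = 38.08 + 48.08 = 86.16.
Equity weight = 38.08/86.16 = 0.4420.
Bank debt weight = 48.08/86.16 = 0.5580.
Debt contribution = 0.5580 × 5.65% × (1 − 38.5%) = 1.9390%.
Required equity contribution = 6.89% − 1.9390% = 4.9510%.
Re = 4.9510% / 0.4420 = 11.2021%.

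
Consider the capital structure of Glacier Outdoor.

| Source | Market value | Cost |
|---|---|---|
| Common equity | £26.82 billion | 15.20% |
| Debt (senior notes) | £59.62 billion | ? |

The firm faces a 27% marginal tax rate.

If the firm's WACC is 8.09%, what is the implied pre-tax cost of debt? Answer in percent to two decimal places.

6.70%

Total capital V = 26.82 + 59.62 = 86.44.
Equity weight = 26.82/86.44 = 0.3103.
Senior notes weight = 59.62/86.44 = 0.6897.
Equity contribution = 0.3103 × 15.2% = 4.7161%.
Remaining for debt = 8.09% − 4.7161% = 3.3739%.
Rd × (1 − 27%) × 0.6897 = 3.3739%  ⇒  Rd = 6.7008%.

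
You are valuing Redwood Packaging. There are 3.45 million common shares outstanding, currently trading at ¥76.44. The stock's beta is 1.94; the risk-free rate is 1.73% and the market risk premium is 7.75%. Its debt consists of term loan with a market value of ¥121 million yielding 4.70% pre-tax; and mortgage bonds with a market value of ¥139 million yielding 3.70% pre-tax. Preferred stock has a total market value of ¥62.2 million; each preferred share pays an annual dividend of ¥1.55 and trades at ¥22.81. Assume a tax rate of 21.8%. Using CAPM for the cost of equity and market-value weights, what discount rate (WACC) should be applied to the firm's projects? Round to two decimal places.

9.71%

Cost of equity via CAPM: Re = 1.73% + 1.94 × 7.75% = 16.7650%.
Cost of preferred: Rp = 1.55 / 22.81 = 6.7953%.
Market value of equity E = 76.44 × 3.45m = 263.718m.
Total capital V = 263.718 + 62.2 + 121 + 139 = 585.918.
Equity: weight = 263.718/585.918 = 0.4501; cost = 16.765%.
Preferred: weight = 62.2/585.918 = 0.1062; cost = 6.7953%.
Term loan: weight = 121/585.918 = 0.2065; after-tax cost = 4.7% × (1 − 21.8%) = 3.6754%.
Mortgage bonds: weight = 139/585.918 = 0.2372; after-tax cost = 3.7% × (1 − 21.8%) = 2.8934%.
WACC = 0.4501 × 16.7650% + 0.1062 × 6.7953% + 0.2065 × 3.6754% + 0.2372 × 2.8934% = 9.7126%.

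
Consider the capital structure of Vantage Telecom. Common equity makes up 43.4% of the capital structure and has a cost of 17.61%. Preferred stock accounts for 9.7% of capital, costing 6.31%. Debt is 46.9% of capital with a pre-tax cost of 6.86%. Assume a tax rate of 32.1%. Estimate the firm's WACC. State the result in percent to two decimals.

10.44%

After-tax cost of debt = 6.86% × (1 − 32.1%) = 4.6579%.
WACC = 0.434 × 17.6100% + 0.097 × 6.3100% + 0.469 × 4.6579% = 10.4394%.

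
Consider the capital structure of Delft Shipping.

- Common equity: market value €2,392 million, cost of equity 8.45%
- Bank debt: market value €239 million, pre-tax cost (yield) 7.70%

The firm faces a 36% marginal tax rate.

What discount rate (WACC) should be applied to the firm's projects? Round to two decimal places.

8.13%

Total capital V = 2392 + 239 = 2631.
Equity: weight = 2392/2631 = 0.9092; cost = 8.45%.
Bank debt: weight = 239/2631 = 0.0908; after-tax cost = 7.7% × (1 − 36%) = 4.9280%.
WACC = 0.9092 × 8.4500% + 0.0908 × 4.9280% = 8.1301%.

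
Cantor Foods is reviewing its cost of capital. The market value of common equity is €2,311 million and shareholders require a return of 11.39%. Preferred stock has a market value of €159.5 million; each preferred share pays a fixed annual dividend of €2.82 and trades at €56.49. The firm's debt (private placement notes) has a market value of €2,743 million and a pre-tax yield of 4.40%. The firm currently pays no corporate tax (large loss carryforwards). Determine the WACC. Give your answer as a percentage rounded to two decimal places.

Cost of preferred: Rp = 2.82 / 56.49 = 4.9920%.
Total capital V = 2311 + 159.5 + 2743 = 5213.5.
Equity: weight = 2311/5213.5 = 0.4433; cost = 11.39%.
Preferred: weight = 159.5/5213.5 = 0.0306; cost = 4.992%.
Private placement notes: weight = 2743/5213.5 = 0.5261; after-tax cost = 4.4% × (1 − 0%) = 4.4000%.
WACC = 0.4433 × 11.3900% + 0.0306 × 4.9920% + 0.5261 × 4.4000% = 7.5166%.

7.52%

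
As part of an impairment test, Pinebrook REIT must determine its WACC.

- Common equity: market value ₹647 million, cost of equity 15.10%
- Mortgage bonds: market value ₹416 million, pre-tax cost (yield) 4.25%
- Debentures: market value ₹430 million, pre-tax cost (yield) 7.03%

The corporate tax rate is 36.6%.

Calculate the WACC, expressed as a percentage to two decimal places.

8.58%

Total capital V = 647 + 416 + 430 = 1493.
Equity: weight = 647/1493 = 0.4334; cost = 15.1%.
Mortgage bonds: weight = 416/1493 = 0.2786; after-tax cost = 4.25% × (1 − 36.6%) = 2.6945%.
Debentures: weight = 430/1493 = 0.2880; after-tax cost = 7.03% × (1 − 36.6%) = 4.4570%.
WACC = 0.4334 × 15.1000% + 0.2786 × 2.6945% + 0.2880 × 4.4570% = 8.5781%.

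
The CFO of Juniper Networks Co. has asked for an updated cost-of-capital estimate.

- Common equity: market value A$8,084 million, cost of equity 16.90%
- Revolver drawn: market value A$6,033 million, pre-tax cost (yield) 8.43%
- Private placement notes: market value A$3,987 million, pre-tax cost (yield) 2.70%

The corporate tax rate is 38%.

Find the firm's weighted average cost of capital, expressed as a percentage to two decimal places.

Total capital V = 8084 + 6033 + 3987 = 18104.
Equity: weight = 8084/18104 = 0.4465; cost = 16.9%.
Revolver drawn: weight = 6033/18104 = 0.3332; after-tax cost = 8.43% × (1 − 38%) = 5.2266%.
Private placement notes: weight = 3987/18104 = 0.2202; after-tax cost = 2.7% × (1 − 38%) = 1.6740%.
WACC = 0.4465 × 16.9000% + 0.3332 × 5.2266% + 0.2202 × 1.6740% = 9.6568%.

9.66%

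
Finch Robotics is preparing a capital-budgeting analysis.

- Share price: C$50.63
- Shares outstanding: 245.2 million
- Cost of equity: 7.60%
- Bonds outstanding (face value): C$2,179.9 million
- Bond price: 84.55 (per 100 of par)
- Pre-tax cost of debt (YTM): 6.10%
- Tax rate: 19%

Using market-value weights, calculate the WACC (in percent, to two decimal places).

7.26%

Market value of equity E = 50.63 × 245.2m = 12414.476m. Market value of debt D = 2179.9m × 84.55/100 = 1843.10545m.
Total capital V = 12414.476 + 1843.10545 = 14257.58145.
Equity: weight = 12414.476/14257.58145 = 0.8707; cost = 7.6%.
Bonds outstanding: weight = 1843.10545/14257.58145 = 0.1293; after-tax cost = 6.1% × (1 − 19%) = 4.9410%.
WACC = 0.8707 × 7.6000% + 0.1293 × 4.9410% = 7.2563%.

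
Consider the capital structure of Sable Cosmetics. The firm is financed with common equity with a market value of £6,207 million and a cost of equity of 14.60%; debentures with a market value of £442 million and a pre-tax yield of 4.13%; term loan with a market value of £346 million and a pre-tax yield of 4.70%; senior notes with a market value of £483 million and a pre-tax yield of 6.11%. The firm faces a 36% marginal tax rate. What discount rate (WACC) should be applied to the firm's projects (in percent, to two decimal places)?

12.67%

Total capital V = 6207 + 442 + 346 + 483 = 7478.
Equity: weight = 6207/7478 = 0.8300; cost = 14.6%.
Debentures: weight = 442/7478 = 0.0591; after-tax cost = 4.13% × (1 − 36%) = 2.6432%.
Term loan: weight = 346/7478 = 0.0463; after-tax cost = 4.7% × (1 − 36%) = 3.0080%.
Senior notes: weight = 483/7478 = 0.0646; after-tax cost = 6.11% × (1 − 36%) = 3.9104%.
WACC = 0.8300 × 14.6000% + 0.0591 × 2.6432% + 0.0463 × 3.0080% + 0.0646 × 3.9104% = 12.6665%.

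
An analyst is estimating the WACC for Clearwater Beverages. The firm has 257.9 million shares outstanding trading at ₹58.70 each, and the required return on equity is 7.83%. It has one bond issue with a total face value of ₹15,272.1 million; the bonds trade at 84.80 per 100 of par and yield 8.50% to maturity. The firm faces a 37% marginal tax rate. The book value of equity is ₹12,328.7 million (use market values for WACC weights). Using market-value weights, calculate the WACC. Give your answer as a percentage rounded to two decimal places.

Market value of equity E = 58.7 × 257.9m = 15138.73m. Market value of debt D = 15272.1m × 84.8/100 = 12950.7408m.
Total capital V = 15138.73 + 12950.7408 = 28089.4708.
Equity: weight = 15138.73/28089.4708 = 0.5389; cost = 7.83%.
Bonds outstanding: weight = 12950.7408/28089.4708 = 0.4611; after-tax cost = 8.5% × (1 − 37%) = 5.3550%.
WACC = 0.5389 × 7.8300% + 0.4611 × 5.3550% = 6.6889%.

6.69%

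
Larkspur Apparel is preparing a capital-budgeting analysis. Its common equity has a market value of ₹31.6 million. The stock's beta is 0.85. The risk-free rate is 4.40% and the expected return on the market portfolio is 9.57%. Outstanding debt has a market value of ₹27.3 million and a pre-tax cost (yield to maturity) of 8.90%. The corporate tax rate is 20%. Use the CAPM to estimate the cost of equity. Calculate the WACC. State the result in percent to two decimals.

8.02%

Market risk premium = 9.57% − 4.4% = 5.17%.
Cost of equity via CAPM: Re = 4.4% + 0.85 × 5.17% = 8.7945%.
Total capital V = 31.6 + 27.3 = 58.9.
Equity: weight = 31.6/58.9 = 0.5365; cost = 8.7945%.
Debt: weight = 27.3/58.9 = 0.4635; after-tax cost = 8.9% × (1 − 20%) = 7.1200%.
WACC = 0.5365 × 8.7945% + 0.4635 × 7.1200% = 8.0184%.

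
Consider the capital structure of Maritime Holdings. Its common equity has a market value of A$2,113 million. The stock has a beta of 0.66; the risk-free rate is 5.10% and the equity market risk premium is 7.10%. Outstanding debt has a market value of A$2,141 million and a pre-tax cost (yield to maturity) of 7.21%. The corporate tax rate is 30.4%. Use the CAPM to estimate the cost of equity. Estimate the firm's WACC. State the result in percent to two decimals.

Cost of equity via CAPM: Re = 5.1% + 0.66 × 7.1% = 9.7860%.
Total capital V = 2113 + 2141 = 4254.
Equity: weight = 2113/4254 = 0.4967; cost = 9.786%.
Debt: weight = 2141/4254 = 0.5033; after-tax cost = 7.21% × (1 − 30.4%) = 5.0182%.
WACC = 0.4967 × 9.7860% + 0.5033 × 5.0182% = 7.3864%.

7.39%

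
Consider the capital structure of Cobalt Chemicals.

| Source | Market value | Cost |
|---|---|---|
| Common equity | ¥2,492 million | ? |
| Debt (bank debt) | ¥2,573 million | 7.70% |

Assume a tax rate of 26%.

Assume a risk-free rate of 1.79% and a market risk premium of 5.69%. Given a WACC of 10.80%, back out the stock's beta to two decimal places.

2.51

Total capital V = 2492 + 2573 = 5065.
Equity weight = 2492/5065 = 0.4920.
Bank debt weight = 2573/5065 = 0.5080.
Debt contribution = 0.5080 × 7.7% × (1 − 26%) = 2.8946%.
Required equity contribution = 10.8% − 2.8946% = 7.9054%  ⇒  Re = 16.0678%.
CAPM: 16.0678% = 1.79% + β × 5.69%  ⇒  β = 2.5093.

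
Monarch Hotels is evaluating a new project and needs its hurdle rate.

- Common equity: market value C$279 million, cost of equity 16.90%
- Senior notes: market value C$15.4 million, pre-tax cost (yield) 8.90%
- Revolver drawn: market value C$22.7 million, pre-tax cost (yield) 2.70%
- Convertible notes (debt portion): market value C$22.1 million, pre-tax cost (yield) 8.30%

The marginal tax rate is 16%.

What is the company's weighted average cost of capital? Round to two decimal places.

Total capital V = 279 + 15.4 + 22.7 + 22.1 = 339.2.
Equity: weight = 279/339.2 = 0.8225; cost = 16.9%.
Senior notes: weight = 15.4/339.2 = 0.0454; after-tax cost = 8.9% × (1 − 16%) = 7.4760%.
Revolver drawn: weight = 22.7/339.2 = 0.0669; after-tax cost = 2.7% × (1 − 16%) = 2.2680%.
Convertible notes (debt portion): weight = 22.1/339.2 = 0.0652; after-tax cost = 8.3% × (1 − 16%) = 6.9720%.
WACC = 0.8225 × 16.9000% + 0.0454 × 7.4760% + 0.0669 × 2.2680% + 0.0652 × 6.9720% = 14.8461%.

14.85%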